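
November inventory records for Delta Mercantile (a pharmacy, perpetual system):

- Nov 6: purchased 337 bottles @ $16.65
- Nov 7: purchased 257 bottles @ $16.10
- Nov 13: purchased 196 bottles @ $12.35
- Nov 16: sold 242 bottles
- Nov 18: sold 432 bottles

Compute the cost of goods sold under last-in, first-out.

Nov 16, 242 sold [LIFO — newest first]: 196 @ $12.35 + 46 @ $16.10 = $3,161.20
Nov 18, 432 sold [LIFO — newest first]: 211 @ $16.10 + 221 @ $16.65 = $7,076.75
Total COGS = $3,161.20 + $7,076.75 = $10,237.95
Ending inventory: 116 @ $16.65 = $1,931.40

COGS = $10,237.95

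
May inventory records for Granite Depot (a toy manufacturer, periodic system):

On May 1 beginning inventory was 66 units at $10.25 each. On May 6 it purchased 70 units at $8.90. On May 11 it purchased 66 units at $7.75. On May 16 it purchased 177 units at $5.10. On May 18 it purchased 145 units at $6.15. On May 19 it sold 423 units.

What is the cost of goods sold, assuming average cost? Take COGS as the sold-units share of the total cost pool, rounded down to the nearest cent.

COGS = $2,910.50

May 19, sell 423: 423/524 × $3,605.45 → $2,910.50
Ending inventory (cost pool remaining) = $694.95
Check: goods available $3,605.45 = COGS $2,910.50 + ending $694.95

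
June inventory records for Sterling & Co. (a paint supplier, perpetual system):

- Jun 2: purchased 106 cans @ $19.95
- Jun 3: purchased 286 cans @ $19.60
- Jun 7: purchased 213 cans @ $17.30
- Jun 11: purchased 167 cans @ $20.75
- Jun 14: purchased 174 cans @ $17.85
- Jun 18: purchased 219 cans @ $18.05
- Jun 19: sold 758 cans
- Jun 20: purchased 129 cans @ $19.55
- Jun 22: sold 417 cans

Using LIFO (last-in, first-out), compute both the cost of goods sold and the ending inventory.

Jun 19, 758 sold [LIFO — newest first]: 219 @ $18.05 + 174 @ $17.85 + 167 @ $20.75 + 198 @ $17.30 = $13,949.50
Jun 22, 417 sold [LIFO — newest first]: 129 @ $19.55 + 15 @ $17.30 + 273 @ $19.60 = $8,132.25
Total COGS = $13,949.50 + $8,132.25 = $22,081.75
Ending inventory: 106 @ $19.95 + 13 @ $19.60 = $2,369.50
Check: goods available $24,451.25 = COGS $22,081.75 + ending $2,369.50

COGS = $22,081.75; ending inventory = $2,369.50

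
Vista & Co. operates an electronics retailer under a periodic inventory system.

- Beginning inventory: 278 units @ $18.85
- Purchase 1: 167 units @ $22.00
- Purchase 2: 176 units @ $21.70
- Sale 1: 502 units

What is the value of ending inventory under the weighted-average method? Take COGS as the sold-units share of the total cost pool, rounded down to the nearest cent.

Ending inventory = $2,440.08

Sale 1, sell 502: 502/621 × $12,733.50 → $10,293.42
Ending inventory (cost pool remaining) = $2,440.08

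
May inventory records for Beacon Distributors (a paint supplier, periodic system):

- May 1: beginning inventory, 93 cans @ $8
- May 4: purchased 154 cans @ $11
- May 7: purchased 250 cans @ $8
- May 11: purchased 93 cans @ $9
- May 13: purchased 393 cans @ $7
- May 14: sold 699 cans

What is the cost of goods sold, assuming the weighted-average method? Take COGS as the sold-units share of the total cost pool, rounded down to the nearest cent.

May 14, sell 699: 699/983 × $8,026.00 → $5,707.19
Ending inventory (cost pool remaining) = $2,318.81

COGS = $5,707.19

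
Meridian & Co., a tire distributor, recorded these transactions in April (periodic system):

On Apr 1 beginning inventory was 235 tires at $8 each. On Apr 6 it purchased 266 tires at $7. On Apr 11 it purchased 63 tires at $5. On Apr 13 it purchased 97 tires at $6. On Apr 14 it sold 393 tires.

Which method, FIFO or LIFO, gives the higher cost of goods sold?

FIFO

FIFO COGS: 235 @ $8 + 158 @ $7 = $2,986
LIFO COGS: 97 @ $6 + 63 @ $5 + 233 @ $7 = $2,528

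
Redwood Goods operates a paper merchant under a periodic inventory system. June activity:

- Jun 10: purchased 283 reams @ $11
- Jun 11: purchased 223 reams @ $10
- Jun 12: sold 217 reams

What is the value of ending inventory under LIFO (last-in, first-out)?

Ending inventory = $3,173

Jun 12, 217 sold [LIFO — newest first]: 217 @ $10 = $2,170
Ending inventory: 283 @ $11 + 6 @ $10 = $3,173
Check: goods available $5,343 = COGS $2,170 + ending $3,173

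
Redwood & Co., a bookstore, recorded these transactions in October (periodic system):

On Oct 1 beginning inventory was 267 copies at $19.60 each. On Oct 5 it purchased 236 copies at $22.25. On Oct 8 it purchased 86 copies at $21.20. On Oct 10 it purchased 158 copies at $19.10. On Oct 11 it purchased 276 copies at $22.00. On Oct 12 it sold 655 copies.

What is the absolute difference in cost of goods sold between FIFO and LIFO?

$348.75

FIFO COGS: 267 @ $19.60 + 236 @ $22.25 + 86 @ $21.20 + 66 @ $19.10 = $13,568.00
LIFO COGS: 276 @ $22.00 + 158 @ $19.10 + 86 @ $21.20 + 135 @ $22.25 = $13,916.75
Difference = |$13,568.00 − $13,916.75| = $348.75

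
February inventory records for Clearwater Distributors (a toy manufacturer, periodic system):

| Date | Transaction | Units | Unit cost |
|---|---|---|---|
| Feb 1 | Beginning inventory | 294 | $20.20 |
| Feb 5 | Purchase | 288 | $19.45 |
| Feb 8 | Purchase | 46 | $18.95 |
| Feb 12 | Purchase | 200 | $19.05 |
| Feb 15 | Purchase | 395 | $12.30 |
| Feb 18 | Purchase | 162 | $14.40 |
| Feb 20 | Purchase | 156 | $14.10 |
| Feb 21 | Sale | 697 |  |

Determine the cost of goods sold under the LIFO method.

COGS = $9,194.10

Feb 21, 697 sold [LIFO — newest first]: 156 @ $14.10 + 162 @ $14.40 + 379 @ $12.30 = $9,194.10
Ending inventory: 294 @ $20.20 + 288 @ $19.45 + 46 @ $18.95 + 200 @ $19.05 + 16 @ $12.30 = $16,418.90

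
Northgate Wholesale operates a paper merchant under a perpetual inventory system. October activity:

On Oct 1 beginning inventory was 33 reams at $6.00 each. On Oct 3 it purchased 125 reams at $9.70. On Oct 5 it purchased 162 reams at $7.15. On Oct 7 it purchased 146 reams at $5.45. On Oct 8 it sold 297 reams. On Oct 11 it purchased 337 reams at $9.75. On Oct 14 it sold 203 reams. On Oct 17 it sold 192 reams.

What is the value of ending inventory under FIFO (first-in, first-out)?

Oct 8, 297 sold [FIFO — oldest first]: 33 @ $6.00 + 125 @ $9.70 + 139 @ $7.15 = $2,404.35
Oct 14, 203 sold [FIFO — oldest first]: 23 @ $7.15 + 146 @ $5.45 + 34 @ $9.75 = $1,291.65
Oct 17, 192 sold [FIFO — oldest first]: 192 @ $9.75 = $1,872.00
Total COGS = $2,404.35 + $1,291.65 + $1,872.00 = $5,568.00
Ending inventory: 111 @ $9.75 = $1,082.25
Check: goods available $6,650.25 = COGS $5,568.00 + ending $1,082.25

Ending inventory = $1,082.25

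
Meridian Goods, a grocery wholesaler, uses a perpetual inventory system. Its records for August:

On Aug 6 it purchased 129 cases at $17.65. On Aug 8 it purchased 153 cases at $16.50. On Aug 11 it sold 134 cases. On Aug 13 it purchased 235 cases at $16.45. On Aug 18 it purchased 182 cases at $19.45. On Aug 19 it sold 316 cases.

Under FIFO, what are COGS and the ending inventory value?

COGS = $7,564.95; ending inventory = $4,642.05

Aug 11, 134 sold [FIFO — oldest first]: 129 @ $17.65 + 5 @ $16.50 = $2,359.35
Aug 19, 316 sold [FIFO — oldest first]: 148 @ $16.50 + 168 @ $16.45 = $5,205.60
Total COGS = $2,359.35 + $5,205.60 = $7,564.95
Ending inventory: 67 @ $16.45 + 182 @ $19.45 = $4,642.05
Check: goods available $12,207.00 = COGS $7,564.95 + ending $4,642.05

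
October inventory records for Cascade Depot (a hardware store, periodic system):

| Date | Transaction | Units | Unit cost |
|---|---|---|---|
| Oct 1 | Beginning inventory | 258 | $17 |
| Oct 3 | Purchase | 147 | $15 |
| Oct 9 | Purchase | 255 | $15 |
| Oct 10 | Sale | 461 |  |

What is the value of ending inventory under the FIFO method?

Ending inventory = $2,985

Oct 10, 461 sold [FIFO — oldest first]: 258 @ $17 + 147 @ $15 + 56 @ $15 = $7,431
Ending inventory: 199 @ $15 = $2,985
Check: goods available $10,416 = COGS $7,431 + ending $2,985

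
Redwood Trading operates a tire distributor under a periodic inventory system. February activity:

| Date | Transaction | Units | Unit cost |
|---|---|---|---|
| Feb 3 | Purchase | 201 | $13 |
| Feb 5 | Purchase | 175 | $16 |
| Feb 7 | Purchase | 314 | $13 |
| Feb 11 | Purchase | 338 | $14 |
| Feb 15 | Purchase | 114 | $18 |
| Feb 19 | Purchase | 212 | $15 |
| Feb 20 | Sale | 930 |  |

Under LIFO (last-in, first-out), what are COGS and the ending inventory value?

Feb 20, 930 sold [LIFO — newest first]: 212 @ $15 + 114 @ $18 + 338 @ $14 + 266 @ $13 = $13,422
Ending inventory: 201 @ $13 + 175 @ $16 + 48 @ $13 = $6,037
Check: goods available $19,459 = COGS $13,422 + ending $6,037

COGS = $13,422; ending inventory = $6,037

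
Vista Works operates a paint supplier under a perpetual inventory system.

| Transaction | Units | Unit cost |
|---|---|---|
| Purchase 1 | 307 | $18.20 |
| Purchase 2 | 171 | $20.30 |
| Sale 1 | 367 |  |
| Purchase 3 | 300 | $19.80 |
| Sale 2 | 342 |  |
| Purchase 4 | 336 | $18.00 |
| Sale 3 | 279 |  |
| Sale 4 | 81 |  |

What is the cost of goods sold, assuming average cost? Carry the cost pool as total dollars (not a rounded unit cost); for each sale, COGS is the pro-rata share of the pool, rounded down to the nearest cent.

After Purchase 1: 307 on hand, pool $5,587.40 (≈ $18.2000 each)
After Purchase 2: 478 on hand, pool $9,058.70 (≈ $18.9513 each)
Sale 1, sell 367: 367/478 × $9,058.70 → $6,955.11
After Purchase 3: 411 on hand, pool $8,043.59 (≈ $19.5708 each)
Sale 2, sell 342: 342/411 × $8,043.59 → $6,693.20
After Purchase 4: 405 on hand, pool $7,398.39 (≈ $18.2676 each)
Sale 3, sell 279: 279/405 × $7,398.39 → $5,096.66
Sale 4, sell 81: 81/126 × $2,301.73 → $1,479.68
Total COGS = $6,955.11 + $6,693.20 + $5,096.66 + $1,479.68 = $20,224.65
Ending inventory (cost pool remaining) = $822.05

COGS = $20,224.65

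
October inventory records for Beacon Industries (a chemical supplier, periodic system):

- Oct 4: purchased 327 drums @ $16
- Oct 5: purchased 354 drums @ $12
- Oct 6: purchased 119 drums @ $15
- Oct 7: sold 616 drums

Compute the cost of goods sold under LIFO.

COGS = $8,321

Oct 7, 616 sold [LIFO — newest first]: 119 @ $15 + 354 @ $12 + 143 @ $16 = $8,321
Ending inventory: 184 @ $16 = $2,944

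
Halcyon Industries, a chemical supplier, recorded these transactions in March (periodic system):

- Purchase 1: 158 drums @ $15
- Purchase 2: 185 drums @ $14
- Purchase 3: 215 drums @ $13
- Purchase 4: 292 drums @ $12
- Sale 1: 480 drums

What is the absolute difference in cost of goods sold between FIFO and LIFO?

$793

FIFO COGS: 158 @ $15 + 185 @ $14 + 137 @ $13 = $6,741
LIFO COGS: 292 @ $12 + 188 @ $13 = $5,948
Difference = |$6,741 − $5,948| = $793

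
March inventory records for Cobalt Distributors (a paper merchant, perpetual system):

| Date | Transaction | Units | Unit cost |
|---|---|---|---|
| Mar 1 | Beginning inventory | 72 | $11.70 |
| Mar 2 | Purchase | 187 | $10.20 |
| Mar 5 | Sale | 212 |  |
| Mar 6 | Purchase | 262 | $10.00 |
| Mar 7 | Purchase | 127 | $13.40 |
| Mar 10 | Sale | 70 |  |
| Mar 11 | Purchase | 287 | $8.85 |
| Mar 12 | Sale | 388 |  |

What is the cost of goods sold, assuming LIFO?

COGS = $6,881.65

Mar 5, 212 sold [LIFO — newest first]: 187 @ $10.20 + 25 @ $11.70 = $2,199.90
Mar 10, 70 sold [LIFO — newest first]: 70 @ $13.40 = $938.00
Mar 12, 388 sold [LIFO — newest first]: 287 @ $8.85 + 57 @ $13.40 + 44 @ $10.00 = $3,743.75
Total COGS = $2,199.90 + $938.00 + $3,743.75 = $6,881.65
Ending inventory: 47 @ $11.70 + 218 @ $10.00 = $2,729.90
Check: goods available $9,611.55 = COGS $6,881.65 + ending $2,729.90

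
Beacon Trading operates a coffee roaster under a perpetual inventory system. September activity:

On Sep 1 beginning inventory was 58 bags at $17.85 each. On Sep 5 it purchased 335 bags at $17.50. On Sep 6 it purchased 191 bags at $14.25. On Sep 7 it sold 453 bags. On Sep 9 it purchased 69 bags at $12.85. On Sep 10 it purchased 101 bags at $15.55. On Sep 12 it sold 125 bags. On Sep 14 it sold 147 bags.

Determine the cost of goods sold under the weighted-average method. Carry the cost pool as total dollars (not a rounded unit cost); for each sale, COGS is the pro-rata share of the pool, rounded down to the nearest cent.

COGS = $11,632.11

After Sep 1: 58 on hand, pool $1,035.30 (≈ $17.8500 each)
After Sep 5: 393 on hand, pool $6,897.80 (≈ $17.5517 each)
After Sep 6: 584 on hand, pool $9,619.55 (≈ $16.4718 each)
Sep 7, sell 453: 453/584 × $9,619.55 → $7,461.73
After Sep 9: 200 on hand, pool $3,044.47 (≈ $15.2223 each)
After Sep 10: 301 on hand, pool $4,615.02 (≈ $15.3323 each)
Sep 12, sell 125: 125/301 × $4,615.02 → $1,916.53
Sep 14, sell 147: 147/176 × $2,698.49 → $2,253.85
Total COGS = $7,461.73 + $1,916.53 + $2,253.85 = $11,632.11
Ending inventory (cost pool remaining) = $444.64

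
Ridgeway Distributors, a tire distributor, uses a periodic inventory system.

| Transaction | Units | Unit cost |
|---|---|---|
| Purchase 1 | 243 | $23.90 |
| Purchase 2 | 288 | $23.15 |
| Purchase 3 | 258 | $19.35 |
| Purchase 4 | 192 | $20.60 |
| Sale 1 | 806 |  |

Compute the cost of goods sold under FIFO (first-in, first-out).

COGS = $17,817.40

Sale 1 (806) [FIFO — oldest first]: 243 @ $23.90 + 288 @ $23.15 + 258 @ $19.35 + 17 @ $20.60 = $17,817.40
Ending inventory: 175 @ $20.60 = $3,605.00
Check: goods available $21,422.40 = COGS $17,817.40 + ending $3,605.00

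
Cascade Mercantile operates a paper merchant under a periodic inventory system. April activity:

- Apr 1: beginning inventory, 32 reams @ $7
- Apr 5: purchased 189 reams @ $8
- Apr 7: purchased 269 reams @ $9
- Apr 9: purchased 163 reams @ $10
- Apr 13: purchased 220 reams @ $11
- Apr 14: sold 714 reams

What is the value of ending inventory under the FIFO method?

Apr 14, 714 sold [FIFO — oldest first]: 32 @ $7 + 189 @ $8 + 269 @ $9 + 163 @ $10 + 61 @ $11 = $6,458
Ending inventory: 159 @ $11 = $1,749

Ending inventory = $1,749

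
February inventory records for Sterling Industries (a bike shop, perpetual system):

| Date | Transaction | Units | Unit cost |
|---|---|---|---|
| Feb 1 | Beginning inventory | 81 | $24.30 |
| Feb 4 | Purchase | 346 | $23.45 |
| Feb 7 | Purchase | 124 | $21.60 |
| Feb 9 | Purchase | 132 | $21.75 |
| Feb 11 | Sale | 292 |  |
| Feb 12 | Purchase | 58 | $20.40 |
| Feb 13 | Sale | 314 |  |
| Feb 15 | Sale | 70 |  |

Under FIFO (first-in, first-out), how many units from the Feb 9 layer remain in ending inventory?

Feb 11, 292 sold [FIFO — oldest first]: 81 @ $24.30 + 211 @ $23.45 = $6,916.25
Feb 13, 314 sold [FIFO — oldest first]: 135 @ $23.45 + 124 @ $21.60 + 55 @ $21.75 = $7,040.40
Feb 15, 70 sold [FIFO — oldest first]: 70 @ $21.75 = $1,522.50
Total COGS = $6,916.25 + $7,040.40 + $1,522.50 = $15,479.15
Ending inventory: 7 @ $21.75 + 58 @ $20.40 = $1,335.45
Check: goods available $16,814.60 = COGS $15,479.15 + ending $1,335.45

7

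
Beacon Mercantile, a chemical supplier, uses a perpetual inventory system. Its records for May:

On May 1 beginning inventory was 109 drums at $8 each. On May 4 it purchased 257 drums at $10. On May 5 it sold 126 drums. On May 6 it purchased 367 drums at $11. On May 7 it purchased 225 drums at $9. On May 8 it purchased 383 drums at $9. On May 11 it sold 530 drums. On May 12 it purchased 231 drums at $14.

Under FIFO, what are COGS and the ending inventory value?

May 5, 126 sold [FIFO — oldest first]: 109 @ $8 + 17 @ $10 = $1,042
May 11, 530 sold [FIFO — oldest first]: 240 @ $10 + 290 @ $11 = $5,590
Total COGS = $1,042 + $5,590 = $6,632
Ending inventory: 77 @ $11 + 225 @ $9 + 383 @ $9 + 231 @ $14 = $9,553
Check: goods available $16,185 = COGS $6,632 + ending $9,553

COGS = $6,632; ending inventory = $9,553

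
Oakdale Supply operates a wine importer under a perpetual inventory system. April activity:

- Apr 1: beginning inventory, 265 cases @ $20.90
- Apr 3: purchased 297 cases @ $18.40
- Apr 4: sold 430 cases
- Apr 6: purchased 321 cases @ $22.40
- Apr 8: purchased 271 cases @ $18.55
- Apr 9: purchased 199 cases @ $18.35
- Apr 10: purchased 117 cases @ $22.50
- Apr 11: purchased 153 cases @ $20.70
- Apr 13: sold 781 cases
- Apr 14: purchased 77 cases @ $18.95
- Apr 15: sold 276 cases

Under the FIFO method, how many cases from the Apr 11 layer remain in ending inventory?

136

Apr 4, 430 sold [FIFO — oldest first]: 265 @ $20.90 + 165 @ $18.40 = $8,574.50
Apr 13, 781 sold [FIFO — oldest first]: 132 @ $18.40 + 321 @ $22.40 + 271 @ $18.55 + 57 @ $18.35 = $15,692.20
Apr 15, 276 sold [FIFO — oldest first]: 142 @ $18.35 + 117 @ $22.50 + 17 @ $20.70 = $5,590.10
Total COGS = $8,574.50 + $15,692.20 + $5,590.10 = $29,856.80
Ending inventory: 136 @ $20.70 + 77 @ $18.95 = $4,274.35
Check: goods available $34,131.15 = COGS $29,856.80 + ending $4,274.35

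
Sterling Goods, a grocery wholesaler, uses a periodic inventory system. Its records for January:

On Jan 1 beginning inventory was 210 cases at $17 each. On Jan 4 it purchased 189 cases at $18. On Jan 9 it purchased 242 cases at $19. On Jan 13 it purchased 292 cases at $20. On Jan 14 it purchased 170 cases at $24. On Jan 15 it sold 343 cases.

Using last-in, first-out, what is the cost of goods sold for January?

COGS = $7,540

Jan 15, 343 sold [LIFO — newest first]: 170 @ $24 + 173 @ $20 = $7,540
Ending inventory: 210 @ $17 + 189 @ $18 + 242 @ $19 + 119 @ $20 = $13,950
Check: goods available $21,490 = COGS $7,540 + ending $13,950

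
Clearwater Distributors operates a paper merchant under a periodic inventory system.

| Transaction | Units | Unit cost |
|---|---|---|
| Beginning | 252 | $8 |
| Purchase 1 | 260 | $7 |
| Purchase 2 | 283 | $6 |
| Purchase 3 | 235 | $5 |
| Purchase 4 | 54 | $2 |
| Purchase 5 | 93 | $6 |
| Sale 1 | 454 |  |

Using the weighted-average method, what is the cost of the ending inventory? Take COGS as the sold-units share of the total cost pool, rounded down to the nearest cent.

Ending inventory = $4,530.27

Sale 1, sell 454: 454/1177 × $7,375.00 → $2,844.73
Ending inventory (cost pool remaining) = $4,530.27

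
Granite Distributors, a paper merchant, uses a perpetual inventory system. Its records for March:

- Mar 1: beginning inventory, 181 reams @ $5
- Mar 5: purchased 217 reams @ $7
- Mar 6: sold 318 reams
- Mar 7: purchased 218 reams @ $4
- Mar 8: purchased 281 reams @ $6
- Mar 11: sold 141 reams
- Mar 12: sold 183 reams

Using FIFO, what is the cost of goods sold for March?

COGS = $3,452

Mar 6, 318 sold [FIFO — oldest first]: 181 @ $5 + 137 @ $7 = $1,864
Mar 11, 141 sold [FIFO — oldest first]: 80 @ $7 + 61 @ $4 = $804
Mar 12, 183 sold [FIFO — oldest first]: 157 @ $4 + 26 @ $6 = $784
Total COGS = $1,864 + $804 + $784 = $3,452
Ending inventory: 255 @ $6 = $1,530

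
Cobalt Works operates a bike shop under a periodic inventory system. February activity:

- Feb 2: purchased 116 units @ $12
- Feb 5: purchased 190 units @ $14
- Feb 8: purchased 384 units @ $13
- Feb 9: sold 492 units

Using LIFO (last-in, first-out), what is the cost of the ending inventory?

Ending inventory = $2,540

Feb 9, 492 sold [LIFO — newest first]: 384 @ $13 + 108 @ $14 = $6,504
Ending inventory: 116 @ $12 + 82 @ $14 = $2,540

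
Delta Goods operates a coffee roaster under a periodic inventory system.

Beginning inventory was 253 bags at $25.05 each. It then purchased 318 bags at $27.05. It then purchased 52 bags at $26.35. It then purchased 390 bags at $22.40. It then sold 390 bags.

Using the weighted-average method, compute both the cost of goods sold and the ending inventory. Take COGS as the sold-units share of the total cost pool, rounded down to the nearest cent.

Sale 1, sell 390: 390/1013 × $25,045.75 → $9,642.49
Ending inventory (cost pool remaining) = $15,403.26

COGS = $9,642.49; ending inventory = $15,403.26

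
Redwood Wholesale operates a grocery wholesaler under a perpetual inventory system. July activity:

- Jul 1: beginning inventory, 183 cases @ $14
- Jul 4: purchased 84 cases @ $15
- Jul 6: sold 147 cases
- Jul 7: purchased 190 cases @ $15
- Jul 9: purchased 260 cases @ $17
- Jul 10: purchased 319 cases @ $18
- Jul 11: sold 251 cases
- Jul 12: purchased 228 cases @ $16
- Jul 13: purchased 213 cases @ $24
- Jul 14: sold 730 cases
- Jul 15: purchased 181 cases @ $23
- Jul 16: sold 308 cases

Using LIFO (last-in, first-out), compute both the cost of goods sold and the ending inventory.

Jul 6, 147 sold [LIFO — newest first]: 84 @ $15 + 63 @ $14 = $2,142
Jul 11, 251 sold [LIFO — newest first]: 251 @ $18 = $4,518
Jul 14, 730 sold [LIFO — newest first]: 213 @ $24 + 228 @ $16 + 68 @ $18 + 221 @ $17 = $13,741
Jul 16, 308 sold [LIFO — newest first]: 181 @ $23 + 39 @ $17 + 88 @ $15 = $6,146
Total COGS = $2,142 + $4,518 + $13,741 + $6,146 = $26,547
Ending inventory: 120 @ $14 + 102 @ $15 = $3,210

COGS = $26,547; ending inventory = $3,210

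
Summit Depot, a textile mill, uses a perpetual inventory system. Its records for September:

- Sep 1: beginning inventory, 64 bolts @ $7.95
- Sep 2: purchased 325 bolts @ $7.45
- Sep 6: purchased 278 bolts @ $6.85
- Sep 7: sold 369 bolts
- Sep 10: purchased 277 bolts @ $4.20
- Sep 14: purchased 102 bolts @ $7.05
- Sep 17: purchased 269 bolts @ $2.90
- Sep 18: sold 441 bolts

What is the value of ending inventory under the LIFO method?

Ending inventory = $3,121.50

Sep 7, 369 sold [LIFO — newest first]: 278 @ $6.85 + 91 @ $7.45 = $2,582.25
Sep 18, 441 sold [LIFO — newest first]: 269 @ $2.90 + 102 @ $7.05 + 70 @ $4.20 = $1,793.20
Total COGS = $2,582.25 + $1,793.20 = $4,375.45
Ending inventory: 64 @ $7.95 + 234 @ $7.45 + 207 @ $4.20 = $3,121.50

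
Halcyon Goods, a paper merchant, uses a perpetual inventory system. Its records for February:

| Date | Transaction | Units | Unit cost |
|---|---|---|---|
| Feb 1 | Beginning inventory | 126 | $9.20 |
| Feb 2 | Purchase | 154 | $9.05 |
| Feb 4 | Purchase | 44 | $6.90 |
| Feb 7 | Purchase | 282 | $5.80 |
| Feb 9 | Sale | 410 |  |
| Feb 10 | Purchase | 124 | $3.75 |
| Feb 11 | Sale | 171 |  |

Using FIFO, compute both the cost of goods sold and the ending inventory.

COGS = $4,347.10; ending inventory = $610.00

Feb 9, 410 sold [FIFO — oldest first]: 126 @ $9.20 + 154 @ $9.05 + 44 @ $6.90 + 86 @ $5.80 = $3,355.30
Feb 11, 171 sold [FIFO — oldest first]: 171 @ $5.80 = $991.80
Total COGS = $3,355.30 + $991.80 = $4,347.10
Ending inventory: 25 @ $5.80 + 124 @ $3.75 = $610.00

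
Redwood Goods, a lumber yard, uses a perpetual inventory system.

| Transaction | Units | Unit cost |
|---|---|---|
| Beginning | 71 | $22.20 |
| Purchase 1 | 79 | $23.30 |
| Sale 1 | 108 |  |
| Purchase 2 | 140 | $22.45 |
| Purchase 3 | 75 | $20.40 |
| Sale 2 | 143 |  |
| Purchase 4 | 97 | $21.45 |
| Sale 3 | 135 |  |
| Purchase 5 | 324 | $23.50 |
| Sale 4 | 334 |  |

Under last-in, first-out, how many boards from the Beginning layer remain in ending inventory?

Sale 1 (108) [LIFO — newest first]: 79 @ $23.30 + 29 @ $22.20 = $2,484.50
Sale 2 (143) [LIFO — newest first]: 75 @ $20.40 + 68 @ $22.45 = $3,056.60
Sale 3 (135) [LIFO — newest first]: 97 @ $21.45 + 38 @ $22.45 = $2,933.75
Sale 4 (334) [LIFO — newest first]: 324 @ $23.50 + 10 @ $22.45 = $7,838.50
Total COGS = $2,484.50 + $3,056.60 + $2,933.75 + $7,838.50 = $16,313.35
Ending inventory: 42 @ $22.20 + 24 @ $22.45 = $1,471.20

42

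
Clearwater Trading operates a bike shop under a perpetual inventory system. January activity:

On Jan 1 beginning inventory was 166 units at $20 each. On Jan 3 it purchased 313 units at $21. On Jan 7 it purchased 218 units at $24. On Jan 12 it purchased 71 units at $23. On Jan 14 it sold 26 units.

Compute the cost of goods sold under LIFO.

Jan 14, 26 sold [LIFO — newest first]: 26 @ $23 = $598
Ending inventory: 166 @ $20 + 313 @ $21 + 218 @ $24 + 45 @ $23 = $16,160

COGS = $598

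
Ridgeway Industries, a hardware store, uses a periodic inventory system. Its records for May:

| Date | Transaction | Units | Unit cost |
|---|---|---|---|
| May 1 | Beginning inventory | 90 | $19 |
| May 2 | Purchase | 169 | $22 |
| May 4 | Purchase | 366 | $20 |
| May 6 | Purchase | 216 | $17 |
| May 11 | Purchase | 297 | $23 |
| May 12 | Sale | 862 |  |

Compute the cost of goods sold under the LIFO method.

May 12, 862 sold [LIFO — newest first]: 297 @ $23 + 216 @ $17 + 349 @ $20 = $17,483
Ending inventory: 90 @ $19 + 169 @ $22 + 17 @ $20 = $5,768

COGS = $17,483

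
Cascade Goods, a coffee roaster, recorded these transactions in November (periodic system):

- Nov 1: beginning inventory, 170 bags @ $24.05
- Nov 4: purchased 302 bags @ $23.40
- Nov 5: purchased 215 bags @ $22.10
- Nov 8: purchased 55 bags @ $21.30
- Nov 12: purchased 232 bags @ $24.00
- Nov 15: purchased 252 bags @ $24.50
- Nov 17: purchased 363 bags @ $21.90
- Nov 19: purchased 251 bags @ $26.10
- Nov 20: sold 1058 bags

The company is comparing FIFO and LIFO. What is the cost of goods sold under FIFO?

FIFO COGS: 170 @ $24.05 + 302 @ $23.40 + 215 @ $22.10 + 55 @ $21.30 + 232 @ $24.00 + 84 @ $24.50 = $24,704.30
LIFO COGS: 251 @ $26.10 + 363 @ $21.90 + 252 @ $24.50 + 192 @ $24.00 = $25,282.80

COGS = $24,704.30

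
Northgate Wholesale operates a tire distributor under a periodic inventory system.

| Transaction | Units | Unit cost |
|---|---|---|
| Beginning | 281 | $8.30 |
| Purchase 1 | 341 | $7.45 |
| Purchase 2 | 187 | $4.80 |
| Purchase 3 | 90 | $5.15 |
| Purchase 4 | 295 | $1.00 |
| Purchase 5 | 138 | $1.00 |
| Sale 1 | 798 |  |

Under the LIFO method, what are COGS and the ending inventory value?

Sale 1 (798) [LIFO — newest first]: 138 @ $1.00 + 295 @ $1.00 + 90 @ $5.15 + 187 @ $4.80 + 88 @ $7.45 = $2,449.70
Ending inventory: 281 @ $8.30 + 253 @ $7.45 = $4,217.15

COGS = $2,449.70; ending inventory = $4,217.15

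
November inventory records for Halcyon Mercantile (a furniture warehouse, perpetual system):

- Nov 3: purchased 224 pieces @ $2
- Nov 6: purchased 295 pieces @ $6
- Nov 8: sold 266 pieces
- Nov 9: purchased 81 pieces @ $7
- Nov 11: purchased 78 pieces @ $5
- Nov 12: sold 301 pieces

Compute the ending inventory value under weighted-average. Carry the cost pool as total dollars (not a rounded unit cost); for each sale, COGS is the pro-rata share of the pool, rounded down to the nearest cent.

After Nov 3: 224 on hand, pool $448.00 (≈ $2.0000 each)
After Nov 6: 519 on hand, pool $2,218.00 (≈ $4.2736 each)
Nov 8, sell 266: 266/519 × $2,218.00 → $1,136.77
After Nov 9: 334 on hand, pool $1,648.23 (≈ $4.9348 each)
After Nov 11: 412 on hand, pool $2,038.23 (≈ $4.9472 each)
Nov 12, sell 301: 301/412 × $2,038.23 → $1,489.09
Total COGS = $1,136.77 + $1,489.09 = $2,625.86
Ending inventory (cost pool remaining) = $549.14

Ending inventory = $549.14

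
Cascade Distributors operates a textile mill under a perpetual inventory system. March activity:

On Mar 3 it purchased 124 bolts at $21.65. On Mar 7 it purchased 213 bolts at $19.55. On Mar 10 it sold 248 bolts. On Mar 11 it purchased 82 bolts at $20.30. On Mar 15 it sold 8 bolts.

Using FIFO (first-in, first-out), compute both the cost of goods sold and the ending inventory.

Mar 10, 248 sold [FIFO — oldest first]: 124 @ $21.65 + 124 @ $19.55 = $5,108.80
Mar 15, 8 sold [FIFO — oldest first]: 8 @ $19.55 = $156.40
Total COGS = $5,108.80 + $156.40 = $5,265.20
Ending inventory: 81 @ $19.55 + 82 @ $20.30 = $3,248.15
Check: goods available $8,513.35 = COGS $5,265.20 + ending $3,248.15

COGS = $5,265.20; ending inventory = $3,248.15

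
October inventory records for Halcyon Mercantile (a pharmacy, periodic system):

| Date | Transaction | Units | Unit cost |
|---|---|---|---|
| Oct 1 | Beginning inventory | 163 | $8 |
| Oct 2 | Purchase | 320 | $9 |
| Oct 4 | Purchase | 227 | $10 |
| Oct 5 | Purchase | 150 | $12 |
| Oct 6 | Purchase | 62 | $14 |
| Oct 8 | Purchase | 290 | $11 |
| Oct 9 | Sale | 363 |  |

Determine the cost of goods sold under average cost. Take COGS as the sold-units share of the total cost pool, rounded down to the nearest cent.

COGS = $3,687.50

Oct 9, sell 363: 363/1212 × $12,312.00 → $3,687.50
Ending inventory (cost pool remaining) = $8,624.50
Check: goods available $12,312.00 = COGS $3,687.50 + ending $8,624.50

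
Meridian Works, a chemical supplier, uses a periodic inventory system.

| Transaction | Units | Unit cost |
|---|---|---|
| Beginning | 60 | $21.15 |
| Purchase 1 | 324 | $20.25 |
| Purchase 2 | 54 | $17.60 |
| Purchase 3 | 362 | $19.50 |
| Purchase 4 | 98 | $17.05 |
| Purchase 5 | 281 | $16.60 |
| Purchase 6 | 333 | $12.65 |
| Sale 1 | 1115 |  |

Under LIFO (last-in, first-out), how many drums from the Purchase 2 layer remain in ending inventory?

Sale 1 (1115) [LIFO — newest first]: 333 @ $12.65 + 281 @ $16.60 + 98 @ $17.05 + 362 @ $19.50 + 41 @ $17.60 = $18,328.55
Ending inventory: 60 @ $21.15 + 324 @ $20.25 + 13 @ $17.60 = $8,058.80

13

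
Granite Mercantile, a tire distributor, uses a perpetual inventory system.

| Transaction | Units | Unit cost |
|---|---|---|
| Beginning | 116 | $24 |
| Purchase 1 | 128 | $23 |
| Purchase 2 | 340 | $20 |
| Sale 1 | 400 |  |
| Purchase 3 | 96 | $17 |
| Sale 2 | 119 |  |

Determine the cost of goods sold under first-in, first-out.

Sale 1 (400) [FIFO — oldest first]: 116 @ $24 + 128 @ $23 + 156 @ $20 = $8,848
Sale 2 (119) [FIFO — oldest first]: 119 @ $20 = $2,380
Total COGS = $8,848 + $2,380 = $11,228
Ending inventory: 65 @ $20 + 96 @ $17 = $2,932
Check: goods available $14,160 = COGS $11,228 + ending $2,932

COGS = $11,228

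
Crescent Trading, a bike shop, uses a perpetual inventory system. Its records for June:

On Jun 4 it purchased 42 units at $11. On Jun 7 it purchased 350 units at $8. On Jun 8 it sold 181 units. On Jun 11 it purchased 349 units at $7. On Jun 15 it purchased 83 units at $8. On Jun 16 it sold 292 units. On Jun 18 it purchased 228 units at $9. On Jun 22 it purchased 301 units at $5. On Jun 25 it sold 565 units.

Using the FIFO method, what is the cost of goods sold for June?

COGS = $8,295

Jun 8, 181 sold [FIFO — oldest first]: 42 @ $11 + 139 @ $8 = $1,574
Jun 16, 292 sold [FIFO — oldest first]: 211 @ $8 + 81 @ $7 = $2,255
Jun 25, 565 sold [FIFO — oldest first]: 268 @ $7 + 83 @ $8 + 214 @ $9 = $4,466
Total COGS = $1,574 + $2,255 + $4,466 = $8,295
Ending inventory: 14 @ $9 + 301 @ $5 = $1,631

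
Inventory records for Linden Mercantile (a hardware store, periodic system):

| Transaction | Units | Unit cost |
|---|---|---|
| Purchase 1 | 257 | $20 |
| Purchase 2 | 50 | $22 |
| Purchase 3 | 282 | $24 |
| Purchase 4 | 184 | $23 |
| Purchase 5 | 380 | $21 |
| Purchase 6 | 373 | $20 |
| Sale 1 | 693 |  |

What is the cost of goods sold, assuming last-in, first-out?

Sale 1 (693) [LIFO — newest first]: 373 @ $20 + 320 @ $21 = $14,180
Ending inventory: 257 @ $20 + 50 @ $22 + 282 @ $24 + 184 @ $23 + 60 @ $21 = $18,500

COGS = $14,180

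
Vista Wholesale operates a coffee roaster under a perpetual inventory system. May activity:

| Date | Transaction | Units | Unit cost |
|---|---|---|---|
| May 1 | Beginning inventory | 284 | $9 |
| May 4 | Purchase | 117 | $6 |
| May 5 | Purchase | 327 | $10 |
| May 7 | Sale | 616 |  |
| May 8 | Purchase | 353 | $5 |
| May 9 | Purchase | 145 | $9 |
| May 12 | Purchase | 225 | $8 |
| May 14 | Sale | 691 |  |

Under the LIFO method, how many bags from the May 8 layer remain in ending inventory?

32

May 7, 616 sold [LIFO — newest first]: 327 @ $10 + 117 @ $6 + 172 @ $9 = $5,520
May 14, 691 sold [LIFO — newest first]: 225 @ $8 + 145 @ $9 + 321 @ $5 = $4,710
Total COGS = $5,520 + $4,710 = $10,230
Ending inventory: 112 @ $9 + 32 @ $5 = $1,168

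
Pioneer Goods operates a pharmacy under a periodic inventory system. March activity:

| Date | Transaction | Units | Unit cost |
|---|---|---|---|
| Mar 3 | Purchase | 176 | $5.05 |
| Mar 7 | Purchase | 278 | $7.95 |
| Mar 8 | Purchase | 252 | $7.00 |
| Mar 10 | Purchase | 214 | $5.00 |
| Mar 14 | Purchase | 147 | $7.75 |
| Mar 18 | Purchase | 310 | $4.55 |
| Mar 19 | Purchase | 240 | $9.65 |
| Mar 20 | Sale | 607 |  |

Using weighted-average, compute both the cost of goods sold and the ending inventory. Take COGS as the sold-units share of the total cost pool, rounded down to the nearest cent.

COGS = $4,053.66; ending inventory = $6,744.99

Mar 20, sell 607: 607/1617 × $10,798.65 → $4,053.66
Ending inventory (cost pool remaining) = $6,744.99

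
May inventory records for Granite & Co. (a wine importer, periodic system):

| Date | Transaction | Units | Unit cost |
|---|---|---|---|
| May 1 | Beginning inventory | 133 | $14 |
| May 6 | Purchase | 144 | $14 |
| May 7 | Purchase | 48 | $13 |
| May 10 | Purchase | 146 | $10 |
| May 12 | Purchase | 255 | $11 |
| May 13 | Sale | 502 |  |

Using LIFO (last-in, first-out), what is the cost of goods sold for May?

May 13, 502 sold [LIFO — newest first]: 255 @ $11 + 146 @ $10 + 48 @ $13 + 53 @ $14 = $5,631
Ending inventory: 133 @ $14 + 91 @ $14 = $3,136

COGS = $5,631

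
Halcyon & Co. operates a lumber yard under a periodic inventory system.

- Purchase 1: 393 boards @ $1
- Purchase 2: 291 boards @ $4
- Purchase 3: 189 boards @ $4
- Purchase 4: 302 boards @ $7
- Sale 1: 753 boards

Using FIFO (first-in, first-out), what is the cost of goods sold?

COGS = $1,833

Sale 1 (753) [FIFO — oldest first]: 393 @ $1 + 291 @ $4 + 69 @ $4 = $1,833
Ending inventory: 120 @ $4 + 302 @ $7 = $2,594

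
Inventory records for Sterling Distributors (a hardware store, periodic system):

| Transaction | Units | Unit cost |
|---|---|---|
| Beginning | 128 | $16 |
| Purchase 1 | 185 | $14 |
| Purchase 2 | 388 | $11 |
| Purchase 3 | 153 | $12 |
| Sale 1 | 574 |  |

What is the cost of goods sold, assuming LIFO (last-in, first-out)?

Sale 1 (574) [LIFO — newest first]: 153 @ $12 + 388 @ $11 + 33 @ $14 = $6,566
Ending inventory: 128 @ $16 + 152 @ $14 = $4,176

COGS = $6,566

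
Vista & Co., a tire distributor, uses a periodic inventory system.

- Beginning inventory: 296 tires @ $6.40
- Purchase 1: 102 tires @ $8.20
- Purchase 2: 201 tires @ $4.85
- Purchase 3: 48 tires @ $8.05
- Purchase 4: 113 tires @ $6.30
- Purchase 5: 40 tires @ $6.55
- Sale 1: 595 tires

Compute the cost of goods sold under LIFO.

COGS = $3,753.95

Sale 1 (595) [LIFO — newest first]: 40 @ $6.55 + 113 @ $6.30 + 48 @ $8.05 + 201 @ $4.85 + 102 @ $8.20 + 91 @ $6.40 = $3,753.95
Ending inventory: 205 @ $6.40 = $1,312.00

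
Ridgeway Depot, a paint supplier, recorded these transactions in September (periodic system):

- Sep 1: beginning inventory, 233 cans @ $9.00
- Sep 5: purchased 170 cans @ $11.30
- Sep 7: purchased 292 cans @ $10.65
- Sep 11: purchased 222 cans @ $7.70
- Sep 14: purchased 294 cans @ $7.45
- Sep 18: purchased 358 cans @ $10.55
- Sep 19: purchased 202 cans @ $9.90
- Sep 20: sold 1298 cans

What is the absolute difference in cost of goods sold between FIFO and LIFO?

FIFO COGS: 233 @ $9.00 + 170 @ $11.30 + 292 @ $10.65 + 222 @ $7.70 + 294 @ $7.45 + 87 @ $10.55 = $11,945.35
LIFO COGS: 202 @ $9.90 + 358 @ $10.55 + 294 @ $7.45 + 222 @ $7.70 + 222 @ $10.65 = $12,040.70
Difference = |$11,945.35 − $12,040.70| = $95.35

$95.35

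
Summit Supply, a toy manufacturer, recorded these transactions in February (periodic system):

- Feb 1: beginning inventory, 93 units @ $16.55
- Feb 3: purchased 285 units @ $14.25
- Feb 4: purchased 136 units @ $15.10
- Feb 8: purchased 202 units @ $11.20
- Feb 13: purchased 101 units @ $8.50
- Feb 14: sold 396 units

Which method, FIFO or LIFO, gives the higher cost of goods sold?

FIFO COGS: 93 @ $16.55 + 285 @ $14.25 + 18 @ $15.10 = $5,872.20
LIFO COGS: 101 @ $8.50 + 202 @ $11.20 + 93 @ $15.10 = $4,525.20

FIFO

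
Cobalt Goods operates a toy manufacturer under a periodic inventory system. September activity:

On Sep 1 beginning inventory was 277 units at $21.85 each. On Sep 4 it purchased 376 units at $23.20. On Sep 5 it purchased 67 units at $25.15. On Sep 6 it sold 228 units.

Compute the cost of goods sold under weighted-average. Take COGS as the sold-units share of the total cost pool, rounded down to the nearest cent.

Sep 6, sell 228: 228/720 × $16,460.70 → $5,212.55
Ending inventory (cost pool remaining) = $11,248.15
Check: goods available $16,460.70 = COGS $5,212.55 + ending $11,248.15

COGS = $5,212.55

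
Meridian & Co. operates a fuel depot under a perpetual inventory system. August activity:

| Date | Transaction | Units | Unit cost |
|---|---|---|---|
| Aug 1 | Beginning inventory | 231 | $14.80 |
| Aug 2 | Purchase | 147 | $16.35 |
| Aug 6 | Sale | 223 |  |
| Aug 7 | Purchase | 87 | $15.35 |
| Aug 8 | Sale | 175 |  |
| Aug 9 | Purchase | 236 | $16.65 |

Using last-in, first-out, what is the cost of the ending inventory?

Ending inventory = $4,921.00

Aug 6, 223 sold [LIFO — newest first]: 147 @ $16.35 + 76 @ $14.80 = $3,528.25
Aug 8, 175 sold [LIFO — newest first]: 87 @ $15.35 + 88 @ $14.80 = $2,637.85
Total COGS = $3,528.25 + $2,637.85 = $6,166.10
Ending inventory: 67 @ $14.80 + 236 @ $16.65 = $4,921.00
Check: goods available $11,087.10 = COGS $6,166.10 + ending $4,921.00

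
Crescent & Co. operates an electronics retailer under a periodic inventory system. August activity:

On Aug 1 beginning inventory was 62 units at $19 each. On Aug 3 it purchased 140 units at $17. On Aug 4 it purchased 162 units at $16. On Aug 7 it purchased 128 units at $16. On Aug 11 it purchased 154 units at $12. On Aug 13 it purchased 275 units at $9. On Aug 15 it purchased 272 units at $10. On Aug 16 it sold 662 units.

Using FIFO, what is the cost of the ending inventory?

Ending inventory = $5,051

Aug 16, 662 sold [FIFO — oldest first]: 62 @ $19 + 140 @ $17 + 162 @ $16 + 128 @ $16 + 154 @ $12 + 16 @ $9 = $10,190
Ending inventory: 259 @ $9 + 272 @ $10 = $5,051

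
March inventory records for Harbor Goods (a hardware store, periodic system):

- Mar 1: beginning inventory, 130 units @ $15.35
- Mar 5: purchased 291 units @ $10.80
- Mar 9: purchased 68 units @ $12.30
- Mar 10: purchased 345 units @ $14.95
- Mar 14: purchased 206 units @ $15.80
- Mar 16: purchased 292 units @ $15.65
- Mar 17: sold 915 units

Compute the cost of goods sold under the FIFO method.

Mar 17, 915 sold [FIFO — oldest first]: 130 @ $15.35 + 291 @ $10.80 + 68 @ $12.30 + 345 @ $14.95 + 81 @ $15.80 = $12,412.25
Ending inventory: 125 @ $15.80 + 292 @ $15.65 = $6,544.80
Check: goods available $18,957.05 = COGS $12,412.25 + ending $6,544.80

COGS = $12,412.25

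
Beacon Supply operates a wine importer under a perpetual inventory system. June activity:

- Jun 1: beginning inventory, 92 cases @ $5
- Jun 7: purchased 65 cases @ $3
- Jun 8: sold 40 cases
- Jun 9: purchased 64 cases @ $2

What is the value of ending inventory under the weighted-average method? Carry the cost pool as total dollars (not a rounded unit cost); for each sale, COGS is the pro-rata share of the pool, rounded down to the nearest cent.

After Jun 1: 92 on hand, pool $460.00 (≈ $5.0000 each)
After Jun 7: 157 on hand, pool $655.00 (≈ $4.1720 each)
Jun 8, sell 40: 40/157 × $655.00 → $166.87
After Jun 9: 181 on hand, pool $616.13 (≈ $3.4040 each)
Ending inventory (cost pool remaining) = $616.13
Check: goods available $783.00 = COGS $166.87 + ending $616.13

Ending inventory = $616.13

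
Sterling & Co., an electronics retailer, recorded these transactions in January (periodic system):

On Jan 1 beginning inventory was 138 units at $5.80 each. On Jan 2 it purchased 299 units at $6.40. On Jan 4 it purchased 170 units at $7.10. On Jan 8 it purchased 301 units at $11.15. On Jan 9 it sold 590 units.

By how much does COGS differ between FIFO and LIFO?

FIFO COGS: 138 @ $5.80 + 299 @ $6.40 + 153 @ $7.10 = $3,800.30
LIFO COGS: 301 @ $11.15 + 170 @ $7.10 + 119 @ $6.40 = $5,324.75
Difference = |$3,800.30 − $5,324.75| = $1,524.45

$1,524.45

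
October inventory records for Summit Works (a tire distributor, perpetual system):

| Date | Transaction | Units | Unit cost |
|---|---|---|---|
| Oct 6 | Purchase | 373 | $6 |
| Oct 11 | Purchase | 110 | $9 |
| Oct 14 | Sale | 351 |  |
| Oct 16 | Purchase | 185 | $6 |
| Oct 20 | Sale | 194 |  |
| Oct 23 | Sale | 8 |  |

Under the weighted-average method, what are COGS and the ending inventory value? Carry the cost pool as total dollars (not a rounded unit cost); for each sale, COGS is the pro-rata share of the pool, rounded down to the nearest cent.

After Oct 6: 373 on hand, pool $2,238.00 (≈ $6.0000 each)
After Oct 11: 483 on hand, pool $3,228.00 (≈ $6.6832 each)
Oct 14, sell 351: 351/483 × $3,228.00 → $2,345.81
After Oct 16: 317 on hand, pool $1,992.19 (≈ $6.2845 each)
Oct 20, sell 194: 194/317 × $1,992.19 → $1,219.19
Oct 23, sell 8: 8/123 × $773.00 → $50.27
Total COGS = $2,345.81 + $1,219.19 + $50.27 = $3,615.27
Ending inventory (cost pool remaining) = $722.73

COGS = $3,615.27; ending inventory = $722.73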